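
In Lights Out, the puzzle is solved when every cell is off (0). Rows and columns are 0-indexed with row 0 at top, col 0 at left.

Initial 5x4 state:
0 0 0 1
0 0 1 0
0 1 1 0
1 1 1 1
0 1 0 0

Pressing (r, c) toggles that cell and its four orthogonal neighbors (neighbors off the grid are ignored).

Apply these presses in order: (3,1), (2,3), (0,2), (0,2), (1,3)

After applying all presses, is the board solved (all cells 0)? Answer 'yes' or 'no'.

Answer: yes

Derivation:
After press 1 at (3,1):
0 0 0 1
0 0 1 0
0 0 1 0
0 0 0 1
0 0 0 0

After press 2 at (2,3):
0 0 0 1
0 0 1 1
0 0 0 1
0 0 0 0
0 0 0 0

After press 3 at (0,2):
0 1 1 0
0 0 0 1
0 0 0 1
0 0 0 0
0 0 0 0

After press 4 at (0,2):
0 0 0 1
0 0 1 1
0 0 0 1
0 0 0 0
0 0 0 0

After press 5 at (1,3):
0 0 0 0
0 0 0 0
0 0 0 0
0 0 0 0
0 0 0 0

Lights still on: 0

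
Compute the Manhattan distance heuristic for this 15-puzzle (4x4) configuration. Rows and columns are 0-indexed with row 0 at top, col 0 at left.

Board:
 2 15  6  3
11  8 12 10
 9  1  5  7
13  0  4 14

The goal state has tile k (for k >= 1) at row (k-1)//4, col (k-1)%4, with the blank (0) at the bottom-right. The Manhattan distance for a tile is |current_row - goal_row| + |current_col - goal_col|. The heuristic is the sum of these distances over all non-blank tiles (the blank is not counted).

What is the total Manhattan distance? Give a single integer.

Tile 2: at (0,0), goal (0,1), distance |0-0|+|0-1| = 1
Tile 15: at (0,1), goal (3,2), distance |0-3|+|1-2| = 4
Tile 6: at (0,2), goal (1,1), distance |0-1|+|2-1| = 2
Tile 3: at (0,3), goal (0,2), distance |0-0|+|3-2| = 1
Tile 11: at (1,0), goal (2,2), distance |1-2|+|0-2| = 3
Tile 8: at (1,1), goal (1,3), distance |1-1|+|1-3| = 2
Tile 12: at (1,2), goal (2,3), distance |1-2|+|2-3| = 2
Tile 10: at (1,3), goal (2,1), distance |1-2|+|3-1| = 3
Tile 9: at (2,0), goal (2,0), distance |2-2|+|0-0| = 0
Tile 1: at (2,1), goal (0,0), distance |2-0|+|1-0| = 3
Tile 5: at (2,2), goal (1,0), distance |2-1|+|2-0| = 3
Tile 7: at (2,3), goal (1,2), distance |2-1|+|3-2| = 2
Tile 13: at (3,0), goal (3,0), distance |3-3|+|0-0| = 0
Tile 4: at (3,2), goal (0,3), distance |3-0|+|2-3| = 4
Tile 14: at (3,3), goal (3,1), distance |3-3|+|3-1| = 2
Sum: 1 + 4 + 2 + 1 + 3 + 2 + 2 + 3 + 0 + 3 + 3 + 2 + 0 + 4 + 2 = 32

Answer: 32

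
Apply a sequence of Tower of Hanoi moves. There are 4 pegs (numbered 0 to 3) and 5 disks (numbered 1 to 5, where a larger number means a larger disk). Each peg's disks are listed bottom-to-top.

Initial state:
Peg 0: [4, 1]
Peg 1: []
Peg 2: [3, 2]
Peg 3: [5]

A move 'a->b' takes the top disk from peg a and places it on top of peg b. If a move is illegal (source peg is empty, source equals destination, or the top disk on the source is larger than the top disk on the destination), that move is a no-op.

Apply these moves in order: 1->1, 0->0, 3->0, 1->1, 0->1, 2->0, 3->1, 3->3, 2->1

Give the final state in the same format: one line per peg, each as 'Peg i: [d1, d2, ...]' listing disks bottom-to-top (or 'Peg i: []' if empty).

After move 1 (1->1):
Peg 0: [4, 1]
Peg 1: []
Peg 2: [3, 2]
Peg 3: [5]

After move 2 (0->0):
Peg 0: [4, 1]
Peg 1: []
Peg 2: [3, 2]
Peg 3: [5]

After move 3 (3->0):
Peg 0: [4, 1]
Peg 1: []
Peg 2: [3, 2]
Peg 3: [5]

After move 4 (1->1):
Peg 0: [4, 1]
Peg 1: []
Peg 2: [3, 2]
Peg 3: [5]

After move 5 (0->1):
Peg 0: [4]
Peg 1: [1]
Peg 2: [3, 2]
Peg 3: [5]

After move 6 (2->0):
Peg 0: [4, 2]
Peg 1: [1]
Peg 2: [3]
Peg 3: [5]

After move 7 (3->1):
Peg 0: [4, 2]
Peg 1: [1]
Peg 2: [3]
Peg 3: [5]

After move 8 (3->3):
Peg 0: [4, 2]
Peg 1: [1]
Peg 2: [3]
Peg 3: [5]

After move 9 (2->1):
Peg 0: [4, 2]
Peg 1: [1]
Peg 2: [3]
Peg 3: [5]

Answer: Peg 0: [4, 2]
Peg 1: [1]
Peg 2: [3]
Peg 3: [5]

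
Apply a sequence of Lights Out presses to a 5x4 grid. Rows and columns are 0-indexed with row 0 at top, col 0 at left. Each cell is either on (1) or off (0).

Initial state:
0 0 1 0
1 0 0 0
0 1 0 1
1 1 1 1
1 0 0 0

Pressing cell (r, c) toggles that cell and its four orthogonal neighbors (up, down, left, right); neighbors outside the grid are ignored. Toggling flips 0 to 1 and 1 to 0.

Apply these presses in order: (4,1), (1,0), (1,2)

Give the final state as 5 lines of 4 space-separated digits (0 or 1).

After press 1 at (4,1):
0 0 1 0
1 0 0 0
0 1 0 1
1 0 1 1
0 1 1 0

After press 2 at (1,0):
1 0 1 0
0 1 0 0
1 1 0 1
1 0 1 1
0 1 1 0

After press 3 at (1,2):
1 0 0 0
0 0 1 1
1 1 1 1
1 0 1 1
0 1 1 0

Answer: 1 0 0 0
0 0 1 1
1 1 1 1
1 0 1 1
0 1 1 0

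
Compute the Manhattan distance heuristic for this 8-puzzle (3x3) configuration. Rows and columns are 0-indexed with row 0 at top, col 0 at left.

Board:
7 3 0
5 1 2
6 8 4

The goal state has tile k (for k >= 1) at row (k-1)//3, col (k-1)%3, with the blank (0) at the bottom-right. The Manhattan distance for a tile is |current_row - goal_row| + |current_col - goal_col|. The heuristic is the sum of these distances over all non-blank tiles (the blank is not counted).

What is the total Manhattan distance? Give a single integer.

Tile 7: at (0,0), goal (2,0), distance |0-2|+|0-0| = 2
Tile 3: at (0,1), goal (0,2), distance |0-0|+|1-2| = 1
Tile 5: at (1,0), goal (1,1), distance |1-1|+|0-1| = 1
Tile 1: at (1,1), goal (0,0), distance |1-0|+|1-0| = 2
Tile 2: at (1,2), goal (0,1), distance |1-0|+|2-1| = 2
Tile 6: at (2,0), goal (1,2), distance |2-1|+|0-2| = 3
Tile 8: at (2,1), goal (2,1), distance |2-2|+|1-1| = 0
Tile 4: at (2,2), goal (1,0), distance |2-1|+|2-0| = 3
Sum: 2 + 1 + 1 + 2 + 2 + 3 + 0 + 3 = 14

Answer: 14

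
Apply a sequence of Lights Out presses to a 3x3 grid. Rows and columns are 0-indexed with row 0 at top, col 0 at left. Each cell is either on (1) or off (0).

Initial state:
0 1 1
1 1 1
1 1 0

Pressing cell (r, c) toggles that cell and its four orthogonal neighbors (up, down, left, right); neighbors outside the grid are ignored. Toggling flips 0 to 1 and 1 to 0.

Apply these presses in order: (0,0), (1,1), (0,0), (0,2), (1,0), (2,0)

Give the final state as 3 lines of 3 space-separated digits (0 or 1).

Answer: 1 1 0
0 1 1
1 1 0

Derivation:
After press 1 at (0,0):
1 0 1
0 1 1
1 1 0

After press 2 at (1,1):
1 1 1
1 0 0
1 0 0

After press 3 at (0,0):
0 0 1
0 0 0
1 0 0

After press 4 at (0,2):
0 1 0
0 0 1
1 0 0

After press 5 at (1,0):
1 1 0
1 1 1
0 0 0

After press 6 at (2,0):
1 1 0
0 1 1
1 1 0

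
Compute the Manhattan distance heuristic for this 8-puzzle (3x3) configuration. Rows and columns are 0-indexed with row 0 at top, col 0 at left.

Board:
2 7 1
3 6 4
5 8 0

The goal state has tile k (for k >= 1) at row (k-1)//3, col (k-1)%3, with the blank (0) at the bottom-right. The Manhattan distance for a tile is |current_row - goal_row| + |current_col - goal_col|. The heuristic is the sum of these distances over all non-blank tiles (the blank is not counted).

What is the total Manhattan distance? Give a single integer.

Answer: 14

Derivation:
Tile 2: at (0,0), goal (0,1), distance |0-0|+|0-1| = 1
Tile 7: at (0,1), goal (2,0), distance |0-2|+|1-0| = 3
Tile 1: at (0,2), goal (0,0), distance |0-0|+|2-0| = 2
Tile 3: at (1,0), goal (0,2), distance |1-0|+|0-2| = 3
Tile 6: at (1,1), goal (1,2), distance |1-1|+|1-2| = 1
Tile 4: at (1,2), goal (1,0), distance |1-1|+|2-0| = 2
Tile 5: at (2,0), goal (1,1), distance |2-1|+|0-1| = 2
Tile 8: at (2,1), goal (2,1), distance |2-2|+|1-1| = 0
Sum: 1 + 3 + 2 + 3 + 1 + 2 + 2 + 0 = 14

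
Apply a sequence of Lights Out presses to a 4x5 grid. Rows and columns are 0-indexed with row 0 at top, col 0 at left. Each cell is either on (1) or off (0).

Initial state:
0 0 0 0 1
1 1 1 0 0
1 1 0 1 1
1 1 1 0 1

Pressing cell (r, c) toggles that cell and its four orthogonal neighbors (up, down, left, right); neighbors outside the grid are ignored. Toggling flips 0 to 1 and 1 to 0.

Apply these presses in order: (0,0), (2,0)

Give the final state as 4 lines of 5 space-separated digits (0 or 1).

After press 1 at (0,0):
1 1 0 0 1
0 1 1 0 0
1 1 0 1 1
1 1 1 0 1

After press 2 at (2,0):
1 1 0 0 1
1 1 1 0 0
0 0 0 1 1
0 1 1 0 1

Answer: 1 1 0 0 1
1 1 1 0 0
0 0 0 1 1
0 1 1 0 1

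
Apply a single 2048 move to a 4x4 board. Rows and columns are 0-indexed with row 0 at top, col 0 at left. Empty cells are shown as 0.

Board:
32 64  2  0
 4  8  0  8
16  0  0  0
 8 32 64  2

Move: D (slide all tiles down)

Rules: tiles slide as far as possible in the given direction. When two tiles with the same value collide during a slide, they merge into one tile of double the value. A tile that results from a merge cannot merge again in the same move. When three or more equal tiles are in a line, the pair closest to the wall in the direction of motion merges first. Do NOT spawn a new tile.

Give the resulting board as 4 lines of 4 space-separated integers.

Answer: 32  0  0  0
 4 64  0  0
16  8  2  8
 8 32 64  2

Derivation:
Slide down:
col 0: [32, 4, 16, 8] -> [32, 4, 16, 8]
col 1: [64, 8, 0, 32] -> [0, 64, 8, 32]
col 2: [2, 0, 0, 64] -> [0, 0, 2, 64]
col 3: [0, 8, 0, 2] -> [0, 0, 8, 2]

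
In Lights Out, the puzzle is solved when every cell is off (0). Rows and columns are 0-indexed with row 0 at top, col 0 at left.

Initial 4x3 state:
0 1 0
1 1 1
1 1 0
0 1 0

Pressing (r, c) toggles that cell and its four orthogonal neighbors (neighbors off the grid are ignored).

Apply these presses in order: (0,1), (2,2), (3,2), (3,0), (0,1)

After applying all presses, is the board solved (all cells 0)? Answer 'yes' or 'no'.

Answer: no

Derivation:
After press 1 at (0,1):
1 0 1
1 0 1
1 1 0
0 1 0

After press 2 at (2,2):
1 0 1
1 0 0
1 0 1
0 1 1

After press 3 at (3,2):
1 0 1
1 0 0
1 0 0
0 0 0

After press 4 at (3,0):
1 0 1
1 0 0
0 0 0
1 1 0

After press 5 at (0,1):
0 1 0
1 1 0
0 0 0
1 1 0

Lights still on: 5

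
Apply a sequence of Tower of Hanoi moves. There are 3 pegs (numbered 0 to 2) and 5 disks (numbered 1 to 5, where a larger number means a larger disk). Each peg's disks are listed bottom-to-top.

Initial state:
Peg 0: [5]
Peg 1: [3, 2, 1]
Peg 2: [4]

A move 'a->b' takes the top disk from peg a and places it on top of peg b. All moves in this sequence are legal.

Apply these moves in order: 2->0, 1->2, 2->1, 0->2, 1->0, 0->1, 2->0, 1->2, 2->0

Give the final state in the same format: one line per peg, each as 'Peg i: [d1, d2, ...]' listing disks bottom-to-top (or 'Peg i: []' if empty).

After move 1 (2->0):
Peg 0: [5, 4]
Peg 1: [3, 2, 1]
Peg 2: []

After move 2 (1->2):
Peg 0: [5, 4]
Peg 1: [3, 2]
Peg 2: [1]

After move 3 (2->1):
Peg 0: [5, 4]
Peg 1: [3, 2, 1]
Peg 2: []

After move 4 (0->2):
Peg 0: [5]
Peg 1: [3, 2, 1]
Peg 2: [4]

After move 5 (1->0):
Peg 0: [5, 1]
Peg 1: [3, 2]
Peg 2: [4]

After move 6 (0->1):
Peg 0: [5]
Peg 1: [3, 2, 1]
Peg 2: [4]

After move 7 (2->0):
Peg 0: [5, 4]
Peg 1: [3, 2, 1]
Peg 2: []

After move 8 (1->2):
Peg 0: [5, 4]
Peg 1: [3, 2]
Peg 2: [1]

After move 9 (2->0):
Peg 0: [5, 4, 1]
Peg 1: [3, 2]
Peg 2: []

Answer: Peg 0: [5, 4, 1]
Peg 1: [3, 2]
Peg 2: []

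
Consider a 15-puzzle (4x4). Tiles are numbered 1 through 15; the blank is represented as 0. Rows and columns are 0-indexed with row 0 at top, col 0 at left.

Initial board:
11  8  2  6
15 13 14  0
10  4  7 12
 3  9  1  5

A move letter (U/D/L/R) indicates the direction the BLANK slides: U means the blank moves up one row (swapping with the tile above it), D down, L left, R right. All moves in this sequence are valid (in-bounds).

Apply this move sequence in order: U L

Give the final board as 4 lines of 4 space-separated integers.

Answer: 11  8  0  2
15 13 14  6
10  4  7 12
 3  9  1  5

Derivation:
After move 1 (U):
11  8  2  0
15 13 14  6
10  4  7 12
 3  9  1  5

After move 2 (L):
11  8  0  2
15 13 14  6
10  4  7 12
 3  9  1  5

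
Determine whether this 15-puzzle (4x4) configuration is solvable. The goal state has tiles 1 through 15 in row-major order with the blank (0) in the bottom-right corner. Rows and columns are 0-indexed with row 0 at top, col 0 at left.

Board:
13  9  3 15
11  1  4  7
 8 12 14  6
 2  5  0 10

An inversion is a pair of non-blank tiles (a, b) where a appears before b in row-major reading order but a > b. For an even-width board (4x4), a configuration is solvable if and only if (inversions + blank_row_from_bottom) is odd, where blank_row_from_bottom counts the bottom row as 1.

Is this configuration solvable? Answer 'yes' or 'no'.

Answer: yes

Derivation:
Inversions: 58
Blank is in row 3 (0-indexed from top), which is row 1 counting from the bottom (bottom = 1).
58 + 1 = 59, which is odd, so the puzzle is solvable.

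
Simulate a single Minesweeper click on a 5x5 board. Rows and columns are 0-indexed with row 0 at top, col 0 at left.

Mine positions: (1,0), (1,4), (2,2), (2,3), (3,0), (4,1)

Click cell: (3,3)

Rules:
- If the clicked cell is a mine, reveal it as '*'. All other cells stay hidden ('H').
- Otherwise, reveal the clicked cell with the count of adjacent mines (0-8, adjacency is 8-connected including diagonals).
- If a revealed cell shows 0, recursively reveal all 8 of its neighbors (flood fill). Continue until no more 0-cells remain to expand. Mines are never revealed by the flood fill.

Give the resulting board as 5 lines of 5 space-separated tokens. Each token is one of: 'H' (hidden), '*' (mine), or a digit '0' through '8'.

H H H H H
H H H H H
H H H H H
H H H 2 H
H H H H H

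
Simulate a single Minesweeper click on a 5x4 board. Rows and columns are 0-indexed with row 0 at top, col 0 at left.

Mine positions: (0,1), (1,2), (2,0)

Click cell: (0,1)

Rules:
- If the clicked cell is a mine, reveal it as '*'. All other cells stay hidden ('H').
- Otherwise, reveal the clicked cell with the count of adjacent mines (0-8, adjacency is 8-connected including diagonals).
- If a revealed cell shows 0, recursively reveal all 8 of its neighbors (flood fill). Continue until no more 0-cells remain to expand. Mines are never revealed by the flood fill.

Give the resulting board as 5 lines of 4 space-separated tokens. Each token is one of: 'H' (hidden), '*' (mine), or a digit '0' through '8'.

H * H H
H H H H
H H H H
H H H H
H H H H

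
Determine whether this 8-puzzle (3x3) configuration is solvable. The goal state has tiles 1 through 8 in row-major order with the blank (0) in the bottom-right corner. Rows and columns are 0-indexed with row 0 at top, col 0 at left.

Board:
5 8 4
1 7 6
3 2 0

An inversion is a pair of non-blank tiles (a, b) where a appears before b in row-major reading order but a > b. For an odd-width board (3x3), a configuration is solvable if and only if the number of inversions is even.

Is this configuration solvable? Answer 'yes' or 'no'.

Inversions (pairs i<j in row-major order where tile[i] > tile[j] > 0): 19
19 is odd, so the puzzle is not solvable.

Answer: no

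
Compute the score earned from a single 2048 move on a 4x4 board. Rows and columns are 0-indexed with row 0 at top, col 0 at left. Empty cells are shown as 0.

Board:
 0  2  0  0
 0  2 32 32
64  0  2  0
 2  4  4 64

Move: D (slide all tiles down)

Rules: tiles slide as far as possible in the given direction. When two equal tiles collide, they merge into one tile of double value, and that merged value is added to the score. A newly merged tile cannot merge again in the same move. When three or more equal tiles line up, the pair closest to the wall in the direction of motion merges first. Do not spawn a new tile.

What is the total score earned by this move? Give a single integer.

Answer: 4

Derivation:
Slide down:
col 0: [0, 0, 64, 2] -> [0, 0, 64, 2]  score +0 (running 0)
col 1: [2, 2, 0, 4] -> [0, 0, 4, 4]  score +4 (running 4)
col 2: [0, 32, 2, 4] -> [0, 32, 2, 4]  score +0 (running 4)
col 3: [0, 32, 0, 64] -> [0, 0, 32, 64]  score +0 (running 4)
Board after move:
 0  0  0  0
 0  0 32  0
64  4  2 32
 2  4  4 64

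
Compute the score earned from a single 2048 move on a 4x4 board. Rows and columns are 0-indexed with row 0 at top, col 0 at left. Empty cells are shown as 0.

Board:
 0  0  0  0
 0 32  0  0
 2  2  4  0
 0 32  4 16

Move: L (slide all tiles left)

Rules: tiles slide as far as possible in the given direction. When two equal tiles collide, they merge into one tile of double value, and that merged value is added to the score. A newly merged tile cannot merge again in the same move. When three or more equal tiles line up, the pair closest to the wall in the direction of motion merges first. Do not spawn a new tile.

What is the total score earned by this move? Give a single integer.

Answer: 4

Derivation:
Slide left:
row 0: [0, 0, 0, 0] -> [0, 0, 0, 0]  score +0 (running 0)
row 1: [0, 32, 0, 0] -> [32, 0, 0, 0]  score +0 (running 0)
row 2: [2, 2, 4, 0] -> [4, 4, 0, 0]  score +4 (running 4)
row 3: [0, 32, 4, 16] -> [32, 4, 16, 0]  score +0 (running 4)
Board after move:
 0  0  0  0
32  0  0  0
 4  4  0  0
32  4 16  0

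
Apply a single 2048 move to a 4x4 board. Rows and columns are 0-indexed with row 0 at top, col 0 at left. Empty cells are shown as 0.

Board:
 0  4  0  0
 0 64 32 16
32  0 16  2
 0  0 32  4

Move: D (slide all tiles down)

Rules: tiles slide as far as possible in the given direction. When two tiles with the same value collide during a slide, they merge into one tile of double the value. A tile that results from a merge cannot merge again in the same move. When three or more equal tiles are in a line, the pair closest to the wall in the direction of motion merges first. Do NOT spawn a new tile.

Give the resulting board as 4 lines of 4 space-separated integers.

Slide down:
col 0: [0, 0, 32, 0] -> [0, 0, 0, 32]
col 1: [4, 64, 0, 0] -> [0, 0, 4, 64]
col 2: [0, 32, 16, 32] -> [0, 32, 16, 32]
col 3: [0, 16, 2, 4] -> [0, 16, 2, 4]

Answer:  0  0  0  0
 0  0 32 16
 0  4 16  2
32 64 32  4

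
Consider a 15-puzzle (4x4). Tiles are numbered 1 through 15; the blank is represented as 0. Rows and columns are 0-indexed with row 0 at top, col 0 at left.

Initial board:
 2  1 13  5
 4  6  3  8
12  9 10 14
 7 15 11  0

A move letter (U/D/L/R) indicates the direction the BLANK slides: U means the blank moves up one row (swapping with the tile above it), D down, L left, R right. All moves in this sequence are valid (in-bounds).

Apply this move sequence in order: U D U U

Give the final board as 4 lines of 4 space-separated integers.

Answer:  2  1 13  5
 4  6  3  0
12  9 10  8
 7 15 11 14

Derivation:
After move 1 (U):
 2  1 13  5
 4  6  3  8
12  9 10  0
 7 15 11 14

After move 2 (D):
 2  1 13  5
 4  6  3  8
12  9 10 14
 7 15 11  0

After move 3 (U):
 2  1 13  5
 4  6  3  8
12  9 10  0
 7 15 11 14

After move 4 (U):
 2  1 13  5
 4  6  3  0
12  9 10  8
 7 15 11 14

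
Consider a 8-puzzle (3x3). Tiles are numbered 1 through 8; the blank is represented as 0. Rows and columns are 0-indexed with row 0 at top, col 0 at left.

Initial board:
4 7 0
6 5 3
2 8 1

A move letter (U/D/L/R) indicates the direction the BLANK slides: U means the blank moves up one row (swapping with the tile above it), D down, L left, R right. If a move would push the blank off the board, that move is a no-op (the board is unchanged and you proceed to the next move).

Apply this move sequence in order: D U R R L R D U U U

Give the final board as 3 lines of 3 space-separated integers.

After move 1 (D):
4 7 3
6 5 0
2 8 1

After move 2 (U):
4 7 0
6 5 3
2 8 1

After move 3 (R):
4 7 0
6 5 3
2 8 1

After move 4 (R):
4 7 0
6 5 3
2 8 1

After move 5 (L):
4 0 7
6 5 3
2 8 1

After move 6 (R):
4 7 0
6 5 3
2 8 1

After move 7 (D):
4 7 3
6 5 0
2 8 1

After move 8 (U):
4 7 0
6 5 3
2 8 1

After move 9 (U):
4 7 0
6 5 3
2 8 1

After move 10 (U):
4 7 0
6 5 3
2 8 1

Answer: 4 7 0
6 5 3
2 8 1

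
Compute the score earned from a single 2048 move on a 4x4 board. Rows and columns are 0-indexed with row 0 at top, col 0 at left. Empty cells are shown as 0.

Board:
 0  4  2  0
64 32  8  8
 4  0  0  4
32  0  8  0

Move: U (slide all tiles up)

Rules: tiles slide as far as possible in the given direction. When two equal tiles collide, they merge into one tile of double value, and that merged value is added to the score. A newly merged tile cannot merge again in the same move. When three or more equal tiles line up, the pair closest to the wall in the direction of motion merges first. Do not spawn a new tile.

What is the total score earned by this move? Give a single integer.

Answer: 16

Derivation:
Slide up:
col 0: [0, 64, 4, 32] -> [64, 4, 32, 0]  score +0 (running 0)
col 1: [4, 32, 0, 0] -> [4, 32, 0, 0]  score +0 (running 0)
col 2: [2, 8, 0, 8] -> [2, 16, 0, 0]  score +16 (running 16)
col 3: [0, 8, 4, 0] -> [8, 4, 0, 0]  score +0 (running 16)
Board after move:
64  4  2  8
 4 32 16  4
32  0  0  0
 0  0  0  0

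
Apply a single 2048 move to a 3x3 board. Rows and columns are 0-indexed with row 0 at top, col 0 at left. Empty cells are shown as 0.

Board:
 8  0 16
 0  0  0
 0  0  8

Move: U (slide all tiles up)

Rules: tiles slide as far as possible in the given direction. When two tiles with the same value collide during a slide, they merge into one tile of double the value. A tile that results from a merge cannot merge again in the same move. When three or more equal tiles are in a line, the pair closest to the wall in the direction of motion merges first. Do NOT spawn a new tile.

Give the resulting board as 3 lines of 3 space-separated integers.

Slide up:
col 0: [8, 0, 0] -> [8, 0, 0]
col 1: [0, 0, 0] -> [0, 0, 0]
col 2: [16, 0, 8] -> [16, 8, 0]

Answer:  8  0 16
 0  0  8
 0  0  0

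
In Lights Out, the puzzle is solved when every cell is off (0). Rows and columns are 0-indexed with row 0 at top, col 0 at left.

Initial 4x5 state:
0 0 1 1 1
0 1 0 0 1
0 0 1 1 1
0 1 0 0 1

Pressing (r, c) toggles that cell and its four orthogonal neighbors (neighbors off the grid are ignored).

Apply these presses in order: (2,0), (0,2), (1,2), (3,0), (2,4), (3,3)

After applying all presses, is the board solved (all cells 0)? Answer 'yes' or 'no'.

Answer: no

Derivation:
After press 1 at (2,0):
0 0 1 1 1
1 1 0 0 1
1 1 1 1 1
1 1 0 0 1

After press 2 at (0,2):
0 1 0 0 1
1 1 1 0 1
1 1 1 1 1
1 1 0 0 1

After press 3 at (1,2):
0 1 1 0 1
1 0 0 1 1
1 1 0 1 1
1 1 0 0 1

After press 4 at (3,0):
0 1 1 0 1
1 0 0 1 1
0 1 0 1 1
0 0 0 0 1

After press 5 at (2,4):
0 1 1 0 1
1 0 0 1 0
0 1 0 0 0
0 0 0 0 0

After press 6 at (3,3):
0 1 1 0 1
1 0 0 1 0
0 1 0 1 0
0 0 1 1 1

Lights still on: 10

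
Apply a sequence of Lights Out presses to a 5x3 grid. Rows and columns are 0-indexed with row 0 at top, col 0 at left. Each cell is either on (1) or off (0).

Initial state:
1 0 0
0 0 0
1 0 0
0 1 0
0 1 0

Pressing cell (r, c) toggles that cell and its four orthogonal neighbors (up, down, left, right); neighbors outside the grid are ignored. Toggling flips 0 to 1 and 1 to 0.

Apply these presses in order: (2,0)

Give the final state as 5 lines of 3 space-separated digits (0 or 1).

After press 1 at (2,0):
1 0 0
1 0 0
0 1 0
1 1 0
0 1 0

Answer: 1 0 0
1 0 0
0 1 0
1 1 0
0 1 0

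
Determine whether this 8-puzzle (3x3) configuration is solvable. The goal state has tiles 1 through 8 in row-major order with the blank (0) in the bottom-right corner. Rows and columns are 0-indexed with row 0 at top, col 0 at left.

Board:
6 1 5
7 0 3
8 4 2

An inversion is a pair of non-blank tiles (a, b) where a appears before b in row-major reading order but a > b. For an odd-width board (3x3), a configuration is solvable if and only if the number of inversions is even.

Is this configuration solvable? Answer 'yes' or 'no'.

Answer: no

Derivation:
Inversions (pairs i<j in row-major order where tile[i] > tile[j] > 0): 15
15 is odd, so the puzzle is not solvable.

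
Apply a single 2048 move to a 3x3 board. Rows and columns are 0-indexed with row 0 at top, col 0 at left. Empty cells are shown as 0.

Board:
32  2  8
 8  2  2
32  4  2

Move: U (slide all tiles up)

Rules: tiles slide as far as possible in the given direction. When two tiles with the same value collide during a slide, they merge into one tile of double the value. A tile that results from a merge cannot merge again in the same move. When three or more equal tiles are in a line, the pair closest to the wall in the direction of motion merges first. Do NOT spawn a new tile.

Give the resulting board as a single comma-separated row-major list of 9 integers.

Answer: 32, 4, 8, 8, 4, 4, 32, 0, 0

Derivation:
Slide up:
col 0: [32, 8, 32] -> [32, 8, 32]
col 1: [2, 2, 4] -> [4, 4, 0]
col 2: [8, 2, 2] -> [8, 4, 0]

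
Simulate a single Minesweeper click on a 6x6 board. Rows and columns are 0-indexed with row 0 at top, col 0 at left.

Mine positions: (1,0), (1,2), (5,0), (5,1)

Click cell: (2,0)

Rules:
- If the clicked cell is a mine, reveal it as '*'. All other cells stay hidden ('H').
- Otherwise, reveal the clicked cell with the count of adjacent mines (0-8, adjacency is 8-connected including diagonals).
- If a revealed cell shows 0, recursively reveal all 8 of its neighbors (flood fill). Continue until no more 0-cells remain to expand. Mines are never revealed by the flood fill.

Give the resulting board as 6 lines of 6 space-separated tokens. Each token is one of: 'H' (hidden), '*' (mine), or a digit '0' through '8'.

H H H H H H
H H H H H H
1 H H H H H
H H H H H H
H H H H H H
H H H H H H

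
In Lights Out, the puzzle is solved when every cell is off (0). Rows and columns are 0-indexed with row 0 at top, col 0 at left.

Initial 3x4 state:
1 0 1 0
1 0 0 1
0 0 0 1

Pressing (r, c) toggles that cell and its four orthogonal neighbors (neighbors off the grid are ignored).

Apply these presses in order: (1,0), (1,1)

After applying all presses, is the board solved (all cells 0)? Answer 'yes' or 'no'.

Answer: no

Derivation:
After press 1 at (1,0):
0 0 1 0
0 1 0 1
1 0 0 1

After press 2 at (1,1):
0 1 1 0
1 0 1 1
1 1 0 1

Lights still on: 8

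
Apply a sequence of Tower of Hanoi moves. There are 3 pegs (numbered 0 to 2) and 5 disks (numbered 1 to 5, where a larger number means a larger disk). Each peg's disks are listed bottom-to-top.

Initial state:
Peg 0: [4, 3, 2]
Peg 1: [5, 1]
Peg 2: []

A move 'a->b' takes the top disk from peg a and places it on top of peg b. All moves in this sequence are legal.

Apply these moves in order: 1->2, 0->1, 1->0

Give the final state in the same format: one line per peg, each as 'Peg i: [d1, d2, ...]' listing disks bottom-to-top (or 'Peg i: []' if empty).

After move 1 (1->2):
Peg 0: [4, 3, 2]
Peg 1: [5]
Peg 2: [1]

After move 2 (0->1):
Peg 0: [4, 3]
Peg 1: [5, 2]
Peg 2: [1]

After move 3 (1->0):
Peg 0: [4, 3, 2]
Peg 1: [5]
Peg 2: [1]

Answer: Peg 0: [4, 3, 2]
Peg 1: [5]
Peg 2: [1]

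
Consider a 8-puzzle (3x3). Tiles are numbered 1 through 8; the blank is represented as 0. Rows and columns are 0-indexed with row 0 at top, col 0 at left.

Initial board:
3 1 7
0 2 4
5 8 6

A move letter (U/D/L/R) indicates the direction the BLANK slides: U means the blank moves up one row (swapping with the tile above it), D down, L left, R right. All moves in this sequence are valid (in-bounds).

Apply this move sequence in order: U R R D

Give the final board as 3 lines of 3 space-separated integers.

After move 1 (U):
0 1 7
3 2 4
5 8 6

After move 2 (R):
1 0 7
3 2 4
5 8 6

After move 3 (R):
1 7 0
3 2 4
5 8 6

After move 4 (D):
1 7 4
3 2 0
5 8 6

Answer: 1 7 4
3 2 0
5 8 6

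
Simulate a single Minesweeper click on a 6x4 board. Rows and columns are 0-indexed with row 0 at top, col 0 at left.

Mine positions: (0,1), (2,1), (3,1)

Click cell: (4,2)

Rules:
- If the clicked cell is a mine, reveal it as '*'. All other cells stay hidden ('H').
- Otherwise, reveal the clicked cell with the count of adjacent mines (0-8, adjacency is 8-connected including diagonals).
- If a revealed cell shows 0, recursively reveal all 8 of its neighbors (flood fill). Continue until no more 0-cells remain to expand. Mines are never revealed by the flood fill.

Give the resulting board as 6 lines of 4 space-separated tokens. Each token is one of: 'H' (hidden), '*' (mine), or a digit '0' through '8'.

H H H H
H H H H
H H H H
H H H H
H H 1 H
H H H H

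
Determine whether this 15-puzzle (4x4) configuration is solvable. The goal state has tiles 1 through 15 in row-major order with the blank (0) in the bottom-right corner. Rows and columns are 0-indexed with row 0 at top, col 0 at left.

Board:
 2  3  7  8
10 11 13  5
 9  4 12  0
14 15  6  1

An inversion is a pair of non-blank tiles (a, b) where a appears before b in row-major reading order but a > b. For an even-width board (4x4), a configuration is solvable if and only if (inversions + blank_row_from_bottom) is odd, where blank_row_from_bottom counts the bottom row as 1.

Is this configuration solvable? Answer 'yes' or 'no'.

Answer: yes

Derivation:
Inversions: 39
Blank is in row 2 (0-indexed from top), which is row 2 counting from the bottom (bottom = 1).
39 + 2 = 41, which is odd, so the puzzle is solvable.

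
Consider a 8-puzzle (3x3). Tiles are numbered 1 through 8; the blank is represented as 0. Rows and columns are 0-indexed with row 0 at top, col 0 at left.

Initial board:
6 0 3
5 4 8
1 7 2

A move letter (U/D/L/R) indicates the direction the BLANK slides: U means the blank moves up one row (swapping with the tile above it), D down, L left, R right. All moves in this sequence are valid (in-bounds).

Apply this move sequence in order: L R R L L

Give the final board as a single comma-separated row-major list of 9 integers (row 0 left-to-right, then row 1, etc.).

After move 1 (L):
0 6 3
5 4 8
1 7 2

After move 2 (R):
6 0 3
5 4 8
1 7 2

After move 3 (R):
6 3 0
5 4 8
1 7 2

After move 4 (L):
6 0 3
5 4 8
1 7 2

After move 5 (L):
0 6 3
5 4 8
1 7 2

Answer: 0, 6, 3, 5, 4, 8, 1, 7, 2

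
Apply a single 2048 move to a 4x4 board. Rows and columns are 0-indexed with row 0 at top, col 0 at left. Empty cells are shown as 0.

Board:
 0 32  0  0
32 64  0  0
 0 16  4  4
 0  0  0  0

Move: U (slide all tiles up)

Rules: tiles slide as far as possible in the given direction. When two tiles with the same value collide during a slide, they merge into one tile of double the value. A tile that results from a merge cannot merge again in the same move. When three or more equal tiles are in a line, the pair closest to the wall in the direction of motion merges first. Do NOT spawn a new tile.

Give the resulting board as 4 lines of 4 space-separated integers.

Slide up:
col 0: [0, 32, 0, 0] -> [32, 0, 0, 0]
col 1: [32, 64, 16, 0] -> [32, 64, 16, 0]
col 2: [0, 0, 4, 0] -> [4, 0, 0, 0]
col 3: [0, 0, 4, 0] -> [4, 0, 0, 0]

Answer: 32 32  4  4
 0 64  0  0
 0 16  0  0
 0  0  0  0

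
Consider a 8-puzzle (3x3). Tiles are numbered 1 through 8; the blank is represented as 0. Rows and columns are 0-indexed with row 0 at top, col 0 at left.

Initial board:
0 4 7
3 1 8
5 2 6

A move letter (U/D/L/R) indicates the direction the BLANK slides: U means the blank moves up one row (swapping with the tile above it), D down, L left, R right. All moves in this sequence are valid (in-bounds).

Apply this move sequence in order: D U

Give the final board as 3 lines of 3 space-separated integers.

Answer: 0 4 7
3 1 8
5 2 6

Derivation:
After move 1 (D):
3 4 7
0 1 8
5 2 6

After move 2 (U):
0 4 7
3 1 8
5 2 6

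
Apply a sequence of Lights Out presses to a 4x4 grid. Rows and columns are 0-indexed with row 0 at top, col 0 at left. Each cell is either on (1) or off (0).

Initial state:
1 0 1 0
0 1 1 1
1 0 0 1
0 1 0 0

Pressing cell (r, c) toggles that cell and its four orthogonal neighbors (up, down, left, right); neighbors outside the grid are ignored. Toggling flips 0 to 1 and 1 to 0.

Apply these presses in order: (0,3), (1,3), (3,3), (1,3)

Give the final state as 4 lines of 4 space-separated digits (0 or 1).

Answer: 1 0 0 1
0 1 1 0
1 0 0 0
0 1 1 1

Derivation:
After press 1 at (0,3):
1 0 0 1
0 1 1 0
1 0 0 1
0 1 0 0

After press 2 at (1,3):
1 0 0 0
0 1 0 1
1 0 0 0
0 1 0 0

After press 3 at (3,3):
1 0 0 0
0 1 0 1
1 0 0 1
0 1 1 1

After press 4 at (1,3):
1 0 0 1
0 1 1 0
1 0 0 0
0 1 1 1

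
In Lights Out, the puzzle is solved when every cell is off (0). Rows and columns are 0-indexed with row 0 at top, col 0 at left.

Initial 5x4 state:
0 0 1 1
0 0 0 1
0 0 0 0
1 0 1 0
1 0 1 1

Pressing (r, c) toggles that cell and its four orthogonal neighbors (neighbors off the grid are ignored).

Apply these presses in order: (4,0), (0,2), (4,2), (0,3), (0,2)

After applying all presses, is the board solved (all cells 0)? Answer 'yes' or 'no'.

Answer: yes

Derivation:
After press 1 at (4,0):
0 0 1 1
0 0 0 1
0 0 0 0
0 0 1 0
0 1 1 1

After press 2 at (0,2):
0 1 0 0
0 0 1 1
0 0 0 0
0 0 1 0
0 1 1 1

After press 3 at (4,2):
0 1 0 0
0 0 1 1
0 0 0 0
0 0 0 0
0 0 0 0

After press 4 at (0,3):
0 1 1 1
0 0 1 0
0 0 0 0
0 0 0 0
0 0 0 0

After press 5 at (0,2):
0 0 0 0
0 0 0 0
0 0 0 0
0 0 0 0
0 0 0 0

Lights still on: 0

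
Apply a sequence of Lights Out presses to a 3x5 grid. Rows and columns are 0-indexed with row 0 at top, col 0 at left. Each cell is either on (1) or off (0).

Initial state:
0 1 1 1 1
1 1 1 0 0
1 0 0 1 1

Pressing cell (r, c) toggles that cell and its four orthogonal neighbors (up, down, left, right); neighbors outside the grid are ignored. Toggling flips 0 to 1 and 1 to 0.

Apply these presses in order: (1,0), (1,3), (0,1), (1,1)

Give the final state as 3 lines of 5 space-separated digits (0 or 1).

Answer: 0 1 0 0 1
1 0 1 1 1
0 1 0 0 1

Derivation:
After press 1 at (1,0):
1 1 1 1 1
0 0 1 0 0
0 0 0 1 1

After press 2 at (1,3):
1 1 1 0 1
0 0 0 1 1
0 0 0 0 1

After press 3 at (0,1):
0 0 0 0 1
0 1 0 1 1
0 0 0 0 1

After press 4 at (1,1):
0 1 0 0 1
1 0 1 1 1
0 1 0 0 1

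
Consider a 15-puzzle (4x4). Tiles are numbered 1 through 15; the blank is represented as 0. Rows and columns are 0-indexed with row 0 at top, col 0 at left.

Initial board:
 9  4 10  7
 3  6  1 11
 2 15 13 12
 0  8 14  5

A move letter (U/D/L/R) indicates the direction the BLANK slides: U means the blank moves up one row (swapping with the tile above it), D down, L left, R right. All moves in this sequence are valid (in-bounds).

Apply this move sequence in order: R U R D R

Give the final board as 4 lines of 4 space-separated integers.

After move 1 (R):
 9  4 10  7
 3  6  1 11
 2 15 13 12
 8  0 14  5

After move 2 (U):
 9  4 10  7
 3  6  1 11
 2  0 13 12
 8 15 14  5

After move 3 (R):
 9  4 10  7
 3  6  1 11
 2 13  0 12
 8 15 14  5

After move 4 (D):
 9  4 10  7
 3  6  1 11
 2 13 14 12
 8 15  0  5

After move 5 (R):
 9  4 10  7
 3  6  1 11
 2 13 14 12
 8 15  5  0

Answer:  9  4 10  7
 3  6  1 11
 2 13 14 12
 8 15  5  0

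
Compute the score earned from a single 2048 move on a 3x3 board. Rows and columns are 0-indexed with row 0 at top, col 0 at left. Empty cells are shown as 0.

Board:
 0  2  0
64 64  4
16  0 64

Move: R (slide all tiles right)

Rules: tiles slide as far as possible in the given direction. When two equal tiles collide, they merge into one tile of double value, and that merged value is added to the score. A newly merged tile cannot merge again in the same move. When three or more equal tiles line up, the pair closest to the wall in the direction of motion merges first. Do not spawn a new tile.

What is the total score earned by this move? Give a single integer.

Answer: 128

Derivation:
Slide right:
row 0: [0, 2, 0] -> [0, 0, 2]  score +0 (running 0)
row 1: [64, 64, 4] -> [0, 128, 4]  score +128 (running 128)
row 2: [16, 0, 64] -> [0, 16, 64]  score +0 (running 128)
Board after move:
  0   0   2
  0 128   4
  0  16  64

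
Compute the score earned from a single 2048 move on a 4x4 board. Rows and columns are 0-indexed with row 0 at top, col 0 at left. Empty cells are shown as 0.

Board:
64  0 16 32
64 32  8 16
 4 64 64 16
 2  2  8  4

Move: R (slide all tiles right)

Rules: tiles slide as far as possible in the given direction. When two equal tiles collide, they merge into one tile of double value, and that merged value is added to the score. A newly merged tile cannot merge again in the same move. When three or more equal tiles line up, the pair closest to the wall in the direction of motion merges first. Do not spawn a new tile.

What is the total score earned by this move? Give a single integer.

Answer: 132

Derivation:
Slide right:
row 0: [64, 0, 16, 32] -> [0, 64, 16, 32]  score +0 (running 0)
row 1: [64, 32, 8, 16] -> [64, 32, 8, 16]  score +0 (running 0)
row 2: [4, 64, 64, 16] -> [0, 4, 128, 16]  score +128 (running 128)
row 3: [2, 2, 8, 4] -> [0, 4, 8, 4]  score +4 (running 132)
Board after move:
  0  64  16  32
 64  32   8  16
  0   4 128  16
  0   4   8   4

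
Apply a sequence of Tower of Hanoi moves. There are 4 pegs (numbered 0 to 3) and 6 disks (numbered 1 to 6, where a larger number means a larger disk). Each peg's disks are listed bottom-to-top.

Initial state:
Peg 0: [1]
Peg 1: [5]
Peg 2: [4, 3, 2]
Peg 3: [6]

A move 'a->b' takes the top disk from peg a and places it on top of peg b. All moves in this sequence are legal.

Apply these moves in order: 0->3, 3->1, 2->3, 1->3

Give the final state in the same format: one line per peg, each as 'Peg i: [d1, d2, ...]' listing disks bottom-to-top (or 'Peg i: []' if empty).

Answer: Peg 0: []
Peg 1: [5]
Peg 2: [4, 3]
Peg 3: [6, 2, 1]

Derivation:
After move 1 (0->3):
Peg 0: []
Peg 1: [5]
Peg 2: [4, 3, 2]
Peg 3: [6, 1]

After move 2 (3->1):
Peg 0: []
Peg 1: [5, 1]
Peg 2: [4, 3, 2]
Peg 3: [6]

After move 3 (2->3):
Peg 0: []
Peg 1: [5, 1]
Peg 2: [4, 3]
Peg 3: [6, 2]

After move 4 (1->3):
Peg 0: []
Peg 1: [5]
Peg 2: [4, 3]
Peg 3: [6, 2, 1]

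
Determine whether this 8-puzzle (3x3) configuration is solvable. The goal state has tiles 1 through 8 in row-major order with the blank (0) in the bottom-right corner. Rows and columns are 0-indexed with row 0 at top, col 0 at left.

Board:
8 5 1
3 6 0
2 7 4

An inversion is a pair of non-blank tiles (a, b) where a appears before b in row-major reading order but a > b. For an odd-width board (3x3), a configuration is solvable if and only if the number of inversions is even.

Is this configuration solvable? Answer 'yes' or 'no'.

Inversions (pairs i<j in row-major order where tile[i] > tile[j] > 0): 15
15 is odd, so the puzzle is not solvable.

Answer: no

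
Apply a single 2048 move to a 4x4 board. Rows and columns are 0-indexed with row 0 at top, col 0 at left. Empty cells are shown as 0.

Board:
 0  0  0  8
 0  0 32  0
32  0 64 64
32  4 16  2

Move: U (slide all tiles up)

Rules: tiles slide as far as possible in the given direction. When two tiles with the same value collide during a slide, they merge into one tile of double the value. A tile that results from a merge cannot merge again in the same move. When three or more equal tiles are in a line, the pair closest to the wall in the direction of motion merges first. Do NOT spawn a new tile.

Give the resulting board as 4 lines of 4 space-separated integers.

Slide up:
col 0: [0, 0, 32, 32] -> [64, 0, 0, 0]
col 1: [0, 0, 0, 4] -> [4, 0, 0, 0]
col 2: [0, 32, 64, 16] -> [32, 64, 16, 0]
col 3: [8, 0, 64, 2] -> [8, 64, 2, 0]

Answer: 64  4 32  8
 0  0 64 64
 0  0 16  2
 0  0  0  0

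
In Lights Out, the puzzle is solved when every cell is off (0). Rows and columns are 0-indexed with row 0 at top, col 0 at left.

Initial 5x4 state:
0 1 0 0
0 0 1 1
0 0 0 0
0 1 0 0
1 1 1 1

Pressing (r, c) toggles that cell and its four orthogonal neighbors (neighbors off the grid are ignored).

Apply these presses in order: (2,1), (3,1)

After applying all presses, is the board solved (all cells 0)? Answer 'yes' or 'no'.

After press 1 at (2,1):
0 1 0 0
0 1 1 1
1 1 1 0
0 0 0 0
1 1 1 1

After press 2 at (3,1):
0 1 0 0
0 1 1 1
1 0 1 0
1 1 1 0
1 0 1 1

Lights still on: 12

Answer: no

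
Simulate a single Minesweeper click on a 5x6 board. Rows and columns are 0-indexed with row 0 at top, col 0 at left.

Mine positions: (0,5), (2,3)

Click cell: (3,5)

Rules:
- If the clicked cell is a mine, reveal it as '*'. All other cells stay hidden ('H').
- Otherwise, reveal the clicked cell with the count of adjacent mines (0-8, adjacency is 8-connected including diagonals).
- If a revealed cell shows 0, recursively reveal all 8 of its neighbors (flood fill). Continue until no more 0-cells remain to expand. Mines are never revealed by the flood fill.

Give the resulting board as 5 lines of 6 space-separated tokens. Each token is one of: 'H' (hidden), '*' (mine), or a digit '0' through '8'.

0 0 0 0 1 H
0 0 1 1 2 1
0 0 1 H 1 0
0 0 1 1 1 0
0 0 0 0 0 0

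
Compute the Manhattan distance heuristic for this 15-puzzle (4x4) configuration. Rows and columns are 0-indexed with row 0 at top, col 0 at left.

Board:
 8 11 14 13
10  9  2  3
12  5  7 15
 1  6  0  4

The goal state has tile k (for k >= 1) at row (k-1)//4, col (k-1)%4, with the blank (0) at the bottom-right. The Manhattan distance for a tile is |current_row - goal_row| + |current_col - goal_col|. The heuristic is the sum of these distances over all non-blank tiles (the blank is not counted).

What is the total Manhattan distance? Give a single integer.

Tile 8: (0,0)->(1,3) = 4
Tile 11: (0,1)->(2,2) = 3
Tile 14: (0,2)->(3,1) = 4
Tile 13: (0,3)->(3,0) = 6
Tile 10: (1,0)->(2,1) = 2
Tile 9: (1,1)->(2,0) = 2
Tile 2: (1,2)->(0,1) = 2
Tile 3: (1,3)->(0,2) = 2
Tile 12: (2,0)->(2,3) = 3
Tile 5: (2,1)->(1,0) = 2
Tile 7: (2,2)->(1,2) = 1
Tile 15: (2,3)->(3,2) = 2
Tile 1: (3,0)->(0,0) = 3
Tile 6: (3,1)->(1,1) = 2
Tile 4: (3,3)->(0,3) = 3
Sum: 4 + 3 + 4 + 6 + 2 + 2 + 2 + 2 + 3 + 2 + 1 + 2 + 3 + 2 + 3 = 41

Answer: 41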